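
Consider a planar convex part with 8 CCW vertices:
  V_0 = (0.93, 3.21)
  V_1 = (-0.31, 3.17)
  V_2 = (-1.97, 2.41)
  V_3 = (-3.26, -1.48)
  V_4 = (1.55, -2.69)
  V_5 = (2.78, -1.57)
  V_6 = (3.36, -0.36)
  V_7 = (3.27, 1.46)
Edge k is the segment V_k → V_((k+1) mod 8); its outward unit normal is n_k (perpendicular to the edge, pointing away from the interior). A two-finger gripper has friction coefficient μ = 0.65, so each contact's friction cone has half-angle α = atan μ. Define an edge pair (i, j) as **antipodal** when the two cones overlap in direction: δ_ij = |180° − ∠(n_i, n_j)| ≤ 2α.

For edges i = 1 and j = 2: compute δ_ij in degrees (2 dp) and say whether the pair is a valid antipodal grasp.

δ = 132.95°, invalid

α = atan 0.65 = 33.02°;  2α = 66.05°
edge 1: e_1 = (-1.66, -0.76);  n_1 = (-0.4163, +0.9092)
edge 2: e_2 = (-1.29, -3.89);  n_2 = (-0.9492, +0.3148)
∠(n_1, n_2) = 47.05°
δ = |180° − 47.05°| = 132.95°
132.95° > 2α = 66.05°  →  invalid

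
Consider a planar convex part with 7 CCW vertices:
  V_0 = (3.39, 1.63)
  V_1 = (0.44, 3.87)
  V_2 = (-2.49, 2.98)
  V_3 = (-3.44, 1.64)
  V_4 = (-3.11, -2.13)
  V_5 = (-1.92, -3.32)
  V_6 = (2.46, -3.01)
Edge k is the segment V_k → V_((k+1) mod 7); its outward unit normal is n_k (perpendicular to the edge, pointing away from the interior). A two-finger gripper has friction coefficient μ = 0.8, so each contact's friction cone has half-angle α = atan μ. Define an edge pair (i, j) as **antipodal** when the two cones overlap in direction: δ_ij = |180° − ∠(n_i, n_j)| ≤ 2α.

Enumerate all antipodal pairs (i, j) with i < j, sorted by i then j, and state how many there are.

count = 10; pairs: (0,3), (0,4), (0,5), (1,4), (1,5), (1,6), (2,5), (2,6), (3,6), (4,6)

α = atan 0.8 = 38.66°;  2α = 77.32°
n_0 = (+0.6047, +0.7964)
n_1 = (-0.2906, +0.9568)
n_2 = (-0.8158, +0.5784)
n_3 = (-0.9962, -0.0872)
n_4 = (-0.7071, -0.7071)
n_5 = (+0.0706, -0.9975)
n_6 = (+0.9805, -0.1965)
  (0,1): δ = 125.89°  ·
  (0,2): δ = 88.12°  ·
  (0,3): δ = 47.79°  ✓
  (0,4): δ = 7.79°  ✓
  (0,5): δ = 41.26°  ✓
  (0,6): δ = 115.88°  ·
  (1,2): δ = 142.23°  ·
  (1,3): δ = 101.89°  ·
  (1,4): δ = 61.90°  ✓
  (1,5): δ = 12.85°  ✓
  (1,6): δ = 61.77°  ✓
  (2,3): δ = 139.66°  ·
  (2,4): δ = 99.67°  ·
  (2,5): δ = 50.62°  ✓
  (2,6): δ = 24.00°  ✓
  (3,4): δ = 140.00°  ·
  (3,5): δ = 90.95°  ·
  (3,6): δ = 16.34°  ✓
  (4,5): δ = 130.95°  ·
  (4,6): δ = 56.33°  ✓
  (5,6): δ = 105.38°  ·
antipodal pairs: 10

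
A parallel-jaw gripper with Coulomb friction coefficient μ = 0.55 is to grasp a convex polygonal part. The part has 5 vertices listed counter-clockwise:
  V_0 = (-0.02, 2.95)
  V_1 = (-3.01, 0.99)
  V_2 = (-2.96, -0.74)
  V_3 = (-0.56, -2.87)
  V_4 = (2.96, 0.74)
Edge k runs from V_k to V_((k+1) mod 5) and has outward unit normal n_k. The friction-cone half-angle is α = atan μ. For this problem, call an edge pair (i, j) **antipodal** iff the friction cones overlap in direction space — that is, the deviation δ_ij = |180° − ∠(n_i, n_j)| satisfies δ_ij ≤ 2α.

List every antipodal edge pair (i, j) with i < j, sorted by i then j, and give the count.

α = atan 0.55 = 28.81°;  2α = 57.62°
n_0 = (-0.5482, +0.8363)
n_1 = (-0.9996, -0.0289)
n_2 = (-0.6638, -0.7479)
n_3 = (+0.7160, -0.6981)
n_4 = (+0.5957, +0.8032)
  (0,1): δ = 121.59°  ·
  (0,2): δ = 74.83°  ·
  (0,3): δ = 12.48°  ✓
  (0,4): δ = 110.19°  ·
  (1,2): δ = 133.24°  ·
  (1,3): δ = 45.93°  ✓
  (1,4): δ = 51.78°  ✓
  (2,3): δ = 92.69°  ·
  (2,4): δ = 5.03°  ✓
  (3,4): δ = 82.28°  ·
antipodal pairs: 4

count = 4; pairs: (0,3), (1,3), (1,4), (2,4)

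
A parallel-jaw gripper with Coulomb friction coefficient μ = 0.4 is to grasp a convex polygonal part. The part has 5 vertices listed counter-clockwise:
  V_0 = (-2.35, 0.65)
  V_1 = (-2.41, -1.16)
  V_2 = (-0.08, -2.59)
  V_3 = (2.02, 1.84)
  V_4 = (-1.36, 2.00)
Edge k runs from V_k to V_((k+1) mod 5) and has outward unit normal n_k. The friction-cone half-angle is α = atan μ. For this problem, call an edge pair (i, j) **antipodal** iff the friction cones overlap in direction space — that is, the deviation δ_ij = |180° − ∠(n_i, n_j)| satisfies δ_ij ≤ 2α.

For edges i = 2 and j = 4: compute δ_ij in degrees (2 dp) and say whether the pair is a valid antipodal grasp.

α = atan 0.4 = 21.80°;  2α = 43.60°
edge 2: e_2 = (+2.10, +4.43);  n_2 = (+0.9036, -0.4283)
edge 4: e_4 = (-0.99, -1.35);  n_4 = (-0.8064, +0.5914)
∠(n_2, n_4) = 169.11°
δ = |180° − 169.11°| = 10.89°
10.89° ≤ 2α = 43.60°  →  valid

δ = 10.89°, valid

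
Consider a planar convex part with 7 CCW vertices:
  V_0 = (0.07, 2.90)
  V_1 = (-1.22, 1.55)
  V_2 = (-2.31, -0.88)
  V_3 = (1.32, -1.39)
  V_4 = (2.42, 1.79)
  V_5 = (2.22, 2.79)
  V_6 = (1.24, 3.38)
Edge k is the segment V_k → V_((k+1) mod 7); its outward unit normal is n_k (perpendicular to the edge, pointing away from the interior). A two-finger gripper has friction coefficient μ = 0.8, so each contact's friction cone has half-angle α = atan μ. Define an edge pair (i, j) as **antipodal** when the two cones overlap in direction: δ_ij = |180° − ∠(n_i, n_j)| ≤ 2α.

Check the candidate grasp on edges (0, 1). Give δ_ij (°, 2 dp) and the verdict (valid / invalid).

α = atan 0.8 = 38.66°;  2α = 77.32°
edge 0: e_0 = (-1.29, -1.35);  n_0 = (-0.7230, +0.6909)
edge 1: e_1 = (-1.09, -2.43);  n_1 = (-0.9124, +0.4093)
∠(n_0, n_1) = 19.54°
δ = |180° − 19.54°| = 160.46°
160.46° > 2α = 77.32°  →  invalid

δ = 160.46°, invalid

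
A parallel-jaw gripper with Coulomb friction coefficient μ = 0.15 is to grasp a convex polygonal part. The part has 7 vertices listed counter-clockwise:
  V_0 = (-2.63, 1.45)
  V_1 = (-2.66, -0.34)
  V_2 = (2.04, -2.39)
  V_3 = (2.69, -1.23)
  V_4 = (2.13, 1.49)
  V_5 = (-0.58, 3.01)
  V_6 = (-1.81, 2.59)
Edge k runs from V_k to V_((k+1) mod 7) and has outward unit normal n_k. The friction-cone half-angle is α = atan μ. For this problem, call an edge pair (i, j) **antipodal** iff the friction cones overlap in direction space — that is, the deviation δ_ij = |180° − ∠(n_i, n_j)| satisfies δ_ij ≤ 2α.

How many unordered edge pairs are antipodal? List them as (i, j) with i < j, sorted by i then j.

count = 3; pairs: (0,3), (1,4), (2,6)

α = atan 0.15 = 8.53°;  2α = 17.06°
n_0 = (-0.9999, +0.0168)
n_1 = (-0.3998, -0.9166)
n_2 = (+0.8724, -0.4888)
n_3 = (+0.9795, +0.2017)
n_4 = (+0.4892, +0.8722)
n_5 = (-0.3231, +0.9463)
n_6 = (-0.8118, +0.5839)
  (0,1): δ = 112.61°  ·
  (0,2): δ = 28.30°  ·
  (0,3): δ = 12.59°  ✓
  (0,4): δ = 61.67°  ·
  (0,5): δ = 109.81°  ·
  (0,6): δ = 145.23°  ·
  (1,2): δ = 95.70°  ·
  (1,3): δ = 54.80°  ·
  (1,4): δ = 5.72°  ✓
  (1,5): δ = 42.42°  ·
  (1,6): δ = 77.84°  ·
  (2,3): δ = 139.10°  ·
  (2,4): δ = 90.02°  ·
  (2,5): δ = 41.88°  ·
  (2,6): δ = 6.46°  ✓
  (3,4): δ = 130.92°  ·
  (3,5): δ = 82.78°  ·
  (3,6): δ = 47.36°  ·
  (4,5): δ = 131.86°  ·
  (4,6): δ = 96.44°  ·
  (5,6): δ = 144.58°  ·
antipodal pairs: 3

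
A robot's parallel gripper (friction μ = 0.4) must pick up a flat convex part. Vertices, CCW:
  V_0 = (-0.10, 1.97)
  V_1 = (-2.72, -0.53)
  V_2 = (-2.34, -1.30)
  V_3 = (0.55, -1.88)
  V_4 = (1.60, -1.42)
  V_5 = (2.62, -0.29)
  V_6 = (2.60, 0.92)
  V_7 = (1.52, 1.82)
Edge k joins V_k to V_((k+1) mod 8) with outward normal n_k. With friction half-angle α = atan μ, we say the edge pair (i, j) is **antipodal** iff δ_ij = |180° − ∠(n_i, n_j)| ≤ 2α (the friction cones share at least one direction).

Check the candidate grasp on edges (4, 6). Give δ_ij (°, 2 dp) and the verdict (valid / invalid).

δ = 87.73°, invalid

α = atan 0.4 = 21.80°;  2α = 43.60°
edge 4: e_4 = (+1.02, +1.13);  n_4 = (+0.7423, -0.6701)
edge 6: e_6 = (-1.08, +0.90);  n_6 = (+0.6402, +0.7682)
∠(n_4, n_6) = 92.27°
δ = |180° − 92.27°| = 87.73°
87.73° > 2α = 43.60°  →  invalid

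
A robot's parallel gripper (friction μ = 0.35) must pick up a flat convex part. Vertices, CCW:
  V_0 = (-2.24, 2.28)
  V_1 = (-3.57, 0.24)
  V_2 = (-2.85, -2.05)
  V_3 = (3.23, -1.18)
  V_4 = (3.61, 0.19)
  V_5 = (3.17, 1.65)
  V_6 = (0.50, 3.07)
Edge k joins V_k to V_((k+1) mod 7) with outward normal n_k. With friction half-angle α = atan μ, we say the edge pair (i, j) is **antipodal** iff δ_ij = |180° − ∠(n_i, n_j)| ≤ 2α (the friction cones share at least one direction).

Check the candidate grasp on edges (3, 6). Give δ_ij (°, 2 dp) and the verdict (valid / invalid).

α = atan 0.35 = 19.29°;  2α = 38.58°
edge 3: e_3 = (+0.38, +1.37);  n_3 = (+0.9636, -0.2673)
edge 6: e_6 = (-2.74, -0.79);  n_6 = (-0.2770, +0.9609)
∠(n_3, n_6) = 121.59°
δ = |180° − 121.59°| = 58.41°
58.41° > 2α = 38.58°  →  invalid

δ = 58.41°, invalid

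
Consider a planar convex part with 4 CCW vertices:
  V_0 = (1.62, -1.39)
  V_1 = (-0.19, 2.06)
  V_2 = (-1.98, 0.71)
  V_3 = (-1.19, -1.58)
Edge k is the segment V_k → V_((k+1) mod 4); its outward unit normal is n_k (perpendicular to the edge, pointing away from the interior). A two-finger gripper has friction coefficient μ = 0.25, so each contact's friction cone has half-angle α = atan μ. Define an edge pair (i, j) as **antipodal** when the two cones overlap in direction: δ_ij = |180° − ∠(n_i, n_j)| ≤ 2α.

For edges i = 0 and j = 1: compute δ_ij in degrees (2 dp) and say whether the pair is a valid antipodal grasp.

δ = 80.66°, invalid

α = atan 0.25 = 14.04°;  2α = 28.07°
edge 0: e_0 = (-1.81, +3.45);  n_0 = (+0.8855, +0.4646)
edge 1: e_1 = (-1.79, -1.35);  n_1 = (-0.6021, +0.7984)
∠(n_0, n_1) = 99.34°
δ = |180° − 99.34°| = 80.66°
80.66° > 2α = 28.07°  →  invalid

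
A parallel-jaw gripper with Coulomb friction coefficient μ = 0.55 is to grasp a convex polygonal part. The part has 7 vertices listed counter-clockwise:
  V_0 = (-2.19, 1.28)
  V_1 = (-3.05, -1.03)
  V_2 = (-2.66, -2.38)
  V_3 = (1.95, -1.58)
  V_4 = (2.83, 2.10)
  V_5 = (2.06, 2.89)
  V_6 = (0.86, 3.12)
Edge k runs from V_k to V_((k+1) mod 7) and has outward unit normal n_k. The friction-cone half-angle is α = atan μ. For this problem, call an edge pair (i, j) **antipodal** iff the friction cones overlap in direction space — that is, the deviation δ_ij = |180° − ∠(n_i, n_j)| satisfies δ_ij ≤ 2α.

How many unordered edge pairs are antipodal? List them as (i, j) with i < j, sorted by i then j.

count = 7; pairs: (0,3), (1,3), (1,4), (2,4), (2,5), (2,6), (3,6)

α = atan 0.55 = 28.81°;  2α = 57.62°
n_0 = (-0.9372, +0.3489)
n_1 = (-0.9607, -0.2775)
n_2 = (+0.1710, -0.9853)
n_3 = (+0.9726, -0.2326)
n_4 = (+0.7161, +0.6980)
n_5 = (+0.1882, +0.9821)
n_6 = (-0.5166, +0.8563)
  (0,1): δ = 143.47°  ·
  (0,2): δ = 59.74°  ·
  (0,3): δ = 6.97°  ✓
  (0,4): δ = 64.69°  ·
  (0,5): δ = 99.57°  ·
  (0,6): δ = 141.52°  ·
  (1,2): δ = 96.27°  ·
  (1,3): δ = 29.56°  ✓
  (1,4): δ = 28.15°  ✓
  (1,5): δ = 63.04°  ·
  (1,6): δ = 104.99°  ·
  (2,3): δ = 113.29°  ·
  (2,4): δ = 55.58°  ✓
  (2,5): δ = 20.69°  ✓
  (2,6): δ = 21.26°  ✓
  (3,4): δ = 122.29°  ·
  (3,5): δ = 87.40°  ·
  (3,6): δ = 45.45°  ✓
  (4,5): δ = 145.12°  ·
  (4,6): δ = 103.16°  ·
  (5,6): δ = 138.05°  ·
antipodal pairs: 7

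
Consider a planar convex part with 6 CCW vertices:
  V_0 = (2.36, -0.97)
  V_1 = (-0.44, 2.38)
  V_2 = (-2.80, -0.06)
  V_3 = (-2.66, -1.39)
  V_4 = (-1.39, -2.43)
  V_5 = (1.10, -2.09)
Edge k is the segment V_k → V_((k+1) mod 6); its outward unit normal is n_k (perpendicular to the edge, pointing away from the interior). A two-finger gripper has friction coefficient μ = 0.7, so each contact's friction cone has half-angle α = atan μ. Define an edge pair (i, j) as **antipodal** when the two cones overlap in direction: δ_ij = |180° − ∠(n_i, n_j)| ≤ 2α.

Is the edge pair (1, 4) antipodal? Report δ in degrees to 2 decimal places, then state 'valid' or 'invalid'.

δ = 38.18°, valid

α = atan 0.7 = 34.99°;  2α = 69.98°
edge 1: e_1 = (-2.36, -2.44);  n_1 = (-0.7188, +0.6952)
edge 4: e_4 = (+2.49, +0.34);  n_4 = (+0.1353, -0.9908)
∠(n_1, n_4) = 141.82°
δ = |180° − 141.82°| = 38.18°
38.18° ≤ 2α = 69.98°  →  valid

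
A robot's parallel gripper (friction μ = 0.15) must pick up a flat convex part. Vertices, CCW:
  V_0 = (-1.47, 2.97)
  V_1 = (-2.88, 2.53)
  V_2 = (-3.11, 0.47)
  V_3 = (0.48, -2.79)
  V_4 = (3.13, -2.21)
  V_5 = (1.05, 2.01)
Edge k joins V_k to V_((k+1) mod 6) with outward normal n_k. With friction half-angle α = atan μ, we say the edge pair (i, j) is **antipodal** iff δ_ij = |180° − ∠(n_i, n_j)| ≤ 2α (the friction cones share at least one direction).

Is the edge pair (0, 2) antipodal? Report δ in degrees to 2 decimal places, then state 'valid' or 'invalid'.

δ = 59.57°, invalid

α = atan 0.15 = 8.53°;  2α = 17.06°
edge 0: e_0 = (-1.41, -0.44);  n_0 = (-0.2979, +0.9546)
edge 2: e_2 = (+3.59, -3.26);  n_2 = (-0.6723, -0.7403)
∠(n_0, n_2) = 120.43°
δ = |180° − 120.43°| = 59.57°
59.57° > 2α = 17.06°  →  invalid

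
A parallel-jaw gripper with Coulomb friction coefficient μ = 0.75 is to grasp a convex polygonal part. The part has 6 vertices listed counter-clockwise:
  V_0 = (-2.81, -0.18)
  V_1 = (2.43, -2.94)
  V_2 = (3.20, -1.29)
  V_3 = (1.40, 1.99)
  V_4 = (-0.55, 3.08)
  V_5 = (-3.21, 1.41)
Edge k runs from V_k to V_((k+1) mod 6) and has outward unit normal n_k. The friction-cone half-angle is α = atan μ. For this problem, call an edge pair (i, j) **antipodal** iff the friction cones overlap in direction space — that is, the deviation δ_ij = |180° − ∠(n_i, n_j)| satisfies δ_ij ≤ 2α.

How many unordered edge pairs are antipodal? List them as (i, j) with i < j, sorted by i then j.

count = 7; pairs: (0,2), (0,3), (0,4), (1,4), (1,5), (2,5), (3,5)

α = atan 0.75 = 36.87°;  2α = 73.74°
n_0 = (-0.4660, -0.8848)
n_1 = (+0.9062, -0.4229)
n_2 = (+0.8767, +0.4811)
n_3 = (+0.4879, +0.8729)
n_4 = (-0.5317, +0.8469)
n_5 = (-0.9698, -0.2440)
  (0,1): δ = 87.24°  ·
  (0,2): δ = 33.47°  ✓
  (0,3): δ = 1.43°  ✓
  (0,4): δ = 59.90°  ✓
  (0,5): δ = 131.90°  ·
  (1,2): δ = 126.23°  ·
  (1,3): δ = 94.19°  ·
  (1,4): δ = 32.86°  ✓
  (1,5): δ = 39.14°  ✓
  (2,3): δ = 147.96°  ·
  (2,4): δ = 86.64°  ·
  (2,5): δ = 14.64°  ✓
  (3,4): δ = 118.67°  ·
  (3,5): δ = 46.67°  ✓
  (4,5): δ = 108.00°  ·
antipodal pairs: 7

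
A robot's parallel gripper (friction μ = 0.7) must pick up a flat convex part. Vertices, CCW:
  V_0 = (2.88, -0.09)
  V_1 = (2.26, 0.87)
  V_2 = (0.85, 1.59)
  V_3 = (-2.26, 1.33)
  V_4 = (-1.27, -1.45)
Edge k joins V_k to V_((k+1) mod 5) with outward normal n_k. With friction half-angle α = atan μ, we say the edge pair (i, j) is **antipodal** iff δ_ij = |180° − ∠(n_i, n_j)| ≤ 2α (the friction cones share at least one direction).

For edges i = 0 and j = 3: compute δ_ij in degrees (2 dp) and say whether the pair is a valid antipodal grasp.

δ = 13.25°, valid

α = atan 0.7 = 34.99°;  2α = 69.98°
edge 0: e_0 = (-0.62, +0.96);  n_0 = (+0.8400, +0.5425)
edge 3: e_3 = (+0.99, -2.78);  n_3 = (-0.9420, -0.3355)
∠(n_0, n_3) = 166.75°
δ = |180° − 166.75°| = 13.25°
13.25° ≤ 2α = 69.98°  →  valid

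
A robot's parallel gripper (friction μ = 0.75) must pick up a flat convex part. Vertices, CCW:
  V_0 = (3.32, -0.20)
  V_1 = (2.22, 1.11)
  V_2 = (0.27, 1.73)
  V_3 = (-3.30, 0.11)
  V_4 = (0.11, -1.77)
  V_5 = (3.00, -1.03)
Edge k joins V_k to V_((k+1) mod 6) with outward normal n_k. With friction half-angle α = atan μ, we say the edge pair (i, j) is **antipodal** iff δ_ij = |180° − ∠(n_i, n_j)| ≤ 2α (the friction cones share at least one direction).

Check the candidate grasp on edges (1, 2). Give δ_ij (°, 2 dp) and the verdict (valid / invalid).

α = atan 0.75 = 36.87°;  2α = 73.74°
edge 1: e_1 = (-1.95, +0.62);  n_1 = (+0.3030, +0.9530)
edge 2: e_2 = (-3.57, -1.62);  n_2 = (-0.4132, +0.9106)
∠(n_1, n_2) = 42.05°
δ = |180° − 42.05°| = 137.95°
137.95° > 2α = 73.74°  →  invalid

δ = 137.95°, invalid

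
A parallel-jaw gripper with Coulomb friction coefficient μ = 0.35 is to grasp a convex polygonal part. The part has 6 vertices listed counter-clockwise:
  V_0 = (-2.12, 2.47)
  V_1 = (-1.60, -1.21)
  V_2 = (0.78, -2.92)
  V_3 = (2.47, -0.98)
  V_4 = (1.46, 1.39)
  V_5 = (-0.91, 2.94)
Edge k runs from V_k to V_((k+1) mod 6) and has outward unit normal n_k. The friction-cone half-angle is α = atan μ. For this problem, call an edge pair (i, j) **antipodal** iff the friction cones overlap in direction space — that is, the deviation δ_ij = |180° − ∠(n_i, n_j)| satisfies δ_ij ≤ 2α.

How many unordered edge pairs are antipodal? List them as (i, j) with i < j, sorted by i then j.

count = 4; pairs: (0,3), (1,3), (1,4), (2,5)

α = atan 0.35 = 19.29°;  2α = 38.58°
n_0 = (-0.9902, -0.1399)
n_1 = (-0.5835, -0.8121)
n_2 = (+0.7540, -0.6569)
n_3 = (+0.9199, +0.3920)
n_4 = (+0.5473, +0.8369)
n_5 = (-0.3621, +0.9321)
  (0,1): δ = 133.74°  ·
  (0,2): δ = 49.10°  ·
  (0,3): δ = 15.04°  ✓
  (0,4): δ = 48.77°  ·
  (0,5): δ = 103.18°  ·
  (1,2): δ = 95.36°  ·
  (1,3): δ = 31.22°  ✓
  (1,4): δ = 2.51°  ✓
  (1,5): δ = 56.92°  ·
  (2,3): δ = 115.86°  ·
  (2,4): δ = 82.12°  ·
  (2,5): δ = 27.71°  ✓
  (3,4): δ = 146.27°  ·
  (3,5): δ = 91.85°  ·
  (4,5): δ = 125.59°  ·
antipodal pairs: 4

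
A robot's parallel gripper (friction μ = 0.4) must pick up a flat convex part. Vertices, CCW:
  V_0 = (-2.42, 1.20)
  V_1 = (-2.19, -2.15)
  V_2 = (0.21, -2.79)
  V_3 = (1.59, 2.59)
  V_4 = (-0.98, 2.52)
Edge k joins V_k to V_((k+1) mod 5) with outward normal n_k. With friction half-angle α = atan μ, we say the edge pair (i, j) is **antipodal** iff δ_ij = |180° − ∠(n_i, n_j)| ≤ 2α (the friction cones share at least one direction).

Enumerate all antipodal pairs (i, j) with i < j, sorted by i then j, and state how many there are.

count = 3; pairs: (0,2), (1,3), (2,4)

α = atan 0.4 = 21.80°;  2α = 43.60°
n_0 = (-0.9977, -0.0685)
n_1 = (-0.2577, -0.9662)
n_2 = (+0.9686, -0.2485)
n_3 = (-0.0272, +0.9996)
n_4 = (-0.6757, +0.7372)
  (0,1): δ = 108.86°  ·
  (0,2): δ = 18.31°  ✓
  (0,3): δ = 87.63°  ·
  (0,4): δ = 128.58°  ·
  (1,2): δ = 89.46°  ·
  (1,3): δ = 16.49°  ✓
  (1,4): δ = 57.44°  ·
  (2,3): δ = 74.05°  ·
  (2,4): δ = 33.10°  ✓
  (3,4): δ = 139.05°  ·
antipodal pairs: 3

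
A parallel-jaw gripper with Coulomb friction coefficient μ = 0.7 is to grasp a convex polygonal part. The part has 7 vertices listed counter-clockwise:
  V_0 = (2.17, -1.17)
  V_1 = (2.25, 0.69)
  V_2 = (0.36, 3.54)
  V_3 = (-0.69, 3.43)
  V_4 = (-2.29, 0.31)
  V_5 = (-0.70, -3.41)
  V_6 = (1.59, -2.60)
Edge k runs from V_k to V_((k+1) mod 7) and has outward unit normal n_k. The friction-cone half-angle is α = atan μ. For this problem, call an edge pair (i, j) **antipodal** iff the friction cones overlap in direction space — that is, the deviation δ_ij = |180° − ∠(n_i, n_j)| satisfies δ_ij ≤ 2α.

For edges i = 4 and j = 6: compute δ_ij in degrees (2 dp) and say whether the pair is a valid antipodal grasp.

δ = 45.22°, valid

α = atan 0.7 = 34.99°;  2α = 69.98°
edge 4: e_4 = (+1.59, -3.72);  n_4 = (-0.9195, -0.3930)
edge 6: e_6 = (+0.58, +1.43);  n_6 = (+0.9267, -0.3759)
∠(n_4, n_6) = 134.78°
δ = |180° − 134.78°| = 45.22°
45.22° ≤ 2α = 69.98°  →  valid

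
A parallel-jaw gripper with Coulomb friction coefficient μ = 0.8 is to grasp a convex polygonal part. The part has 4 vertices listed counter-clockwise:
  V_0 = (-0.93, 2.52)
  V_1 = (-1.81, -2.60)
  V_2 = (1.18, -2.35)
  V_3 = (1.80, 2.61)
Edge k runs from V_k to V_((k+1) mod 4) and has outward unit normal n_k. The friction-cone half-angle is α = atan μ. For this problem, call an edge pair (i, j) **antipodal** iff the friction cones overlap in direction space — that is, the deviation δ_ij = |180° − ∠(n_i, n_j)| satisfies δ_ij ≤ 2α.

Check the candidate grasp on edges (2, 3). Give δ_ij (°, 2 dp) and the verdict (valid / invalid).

α = atan 0.8 = 38.66°;  2α = 77.32°
edge 2: e_2 = (+0.62, +4.96);  n_2 = (+0.9923, -0.1240)
edge 3: e_3 = (-2.73, -0.09);  n_3 = (-0.0329, +0.9995)
∠(n_2, n_3) = 99.01°
δ = |180° − 99.01°| = 80.99°
80.99° > 2α = 77.32°  →  invalid

δ = 80.99°, invalid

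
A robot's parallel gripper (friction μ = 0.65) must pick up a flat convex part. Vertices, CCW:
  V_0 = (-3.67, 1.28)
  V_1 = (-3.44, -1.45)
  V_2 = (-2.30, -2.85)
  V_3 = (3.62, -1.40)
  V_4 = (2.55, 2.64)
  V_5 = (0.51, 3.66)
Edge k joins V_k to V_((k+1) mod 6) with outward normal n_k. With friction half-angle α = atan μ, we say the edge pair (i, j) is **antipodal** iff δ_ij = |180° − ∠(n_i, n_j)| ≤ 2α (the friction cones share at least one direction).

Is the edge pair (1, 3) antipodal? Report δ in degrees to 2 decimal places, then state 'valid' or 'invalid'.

δ = 24.32°, valid

α = atan 0.65 = 33.02°;  2α = 66.05°
edge 1: e_1 = (+1.14, -1.40);  n_1 = (-0.7754, -0.6314)
edge 3: e_3 = (-1.07, +4.04);  n_3 = (+0.9667, +0.2560)
∠(n_1, n_3) = 155.68°
δ = |180° − 155.68°| = 24.32°
24.32° ≤ 2α = 66.05°  →  valid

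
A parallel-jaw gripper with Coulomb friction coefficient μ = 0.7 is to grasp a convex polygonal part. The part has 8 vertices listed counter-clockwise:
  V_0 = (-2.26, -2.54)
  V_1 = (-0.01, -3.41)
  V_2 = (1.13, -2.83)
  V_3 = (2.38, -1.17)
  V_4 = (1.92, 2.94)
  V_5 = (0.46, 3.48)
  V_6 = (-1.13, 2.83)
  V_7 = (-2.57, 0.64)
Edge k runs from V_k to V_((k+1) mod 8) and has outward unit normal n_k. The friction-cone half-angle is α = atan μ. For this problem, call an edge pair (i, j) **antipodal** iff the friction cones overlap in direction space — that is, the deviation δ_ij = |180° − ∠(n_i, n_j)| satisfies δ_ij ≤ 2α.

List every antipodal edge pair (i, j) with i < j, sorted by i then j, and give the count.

count = 13; pairs: (0,3), (0,4), (0,5), (1,4), (1,5), (1,6), (1,7), (2,5), (2,6), (2,7), (3,6), (3,7), (4,7)

α = atan 0.7 = 34.99°;  2α = 69.98°
n_0 = (-0.3606, -0.9327)
n_1 = (+0.4535, -0.8913)
n_2 = (+0.7988, -0.6015)
n_3 = (+0.9938, +0.1112)
n_4 = (+0.3469, +0.9379)
n_5 = (-0.3784, +0.9256)
n_6 = (-0.8356, +0.5494)
n_7 = (-0.9953, -0.0970)
  (0,1): δ = 131.89°  ·
  (0,2): δ = 105.84°  ·
  (0,3): δ = 62.47°  ✓
  (0,4): δ = 0.84°  ✓
  (0,5): δ = 43.37°  ✓
  (0,6): δ = 77.81°  ·
  (0,7): δ = 116.71°  ·
  (1,2): δ = 153.95°  ·
  (1,3): δ = 110.58°  ·
  (1,4): δ = 47.26°  ✓
  (1,5): δ = 4.73°  ✓
  (1,6): δ = 29.71°  ✓
  (1,7): δ = 68.60°  ✓
  (2,3): δ = 136.63°  ·
  (2,4): δ = 73.32°  ·
  (2,5): δ = 30.78°  ✓
  (2,6): δ = 3.65°  ✓
  (2,7): δ = 42.55°  ✓
  (3,4): δ = 116.68°  ·
  (3,5): δ = 74.15°  ·
  (3,6): δ = 39.71°  ✓
  (3,7): δ = 0.82°  ✓
  (4,5): δ = 137.47°  ·
  (4,6): δ = 103.03°  ·
  (4,7): δ = 64.13°  ✓
  (5,6): δ = 145.56°  ·
  (5,7): δ = 106.67°  ·
  (6,7): δ = 141.11°  ·
antipodal pairs: 13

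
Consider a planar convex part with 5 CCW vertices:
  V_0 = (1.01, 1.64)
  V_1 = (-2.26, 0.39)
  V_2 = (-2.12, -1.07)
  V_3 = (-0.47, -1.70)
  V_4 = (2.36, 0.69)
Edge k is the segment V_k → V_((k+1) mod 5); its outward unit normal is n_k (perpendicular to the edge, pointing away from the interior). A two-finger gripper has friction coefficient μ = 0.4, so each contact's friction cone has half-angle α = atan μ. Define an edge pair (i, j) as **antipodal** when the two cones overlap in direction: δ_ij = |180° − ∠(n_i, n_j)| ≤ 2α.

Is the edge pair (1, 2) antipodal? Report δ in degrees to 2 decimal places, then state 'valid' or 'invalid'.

α = atan 0.4 = 21.80°;  2α = 43.60°
edge 1: e_1 = (+0.14, -1.46);  n_1 = (-0.9954, -0.0955)
edge 2: e_2 = (+1.65, -0.63);  n_2 = (-0.3567, -0.9342)
∠(n_1, n_2) = 63.62°
δ = |180° − 63.62°| = 116.38°
116.38° > 2α = 43.60°  →  invalid

δ = 116.38°, invalid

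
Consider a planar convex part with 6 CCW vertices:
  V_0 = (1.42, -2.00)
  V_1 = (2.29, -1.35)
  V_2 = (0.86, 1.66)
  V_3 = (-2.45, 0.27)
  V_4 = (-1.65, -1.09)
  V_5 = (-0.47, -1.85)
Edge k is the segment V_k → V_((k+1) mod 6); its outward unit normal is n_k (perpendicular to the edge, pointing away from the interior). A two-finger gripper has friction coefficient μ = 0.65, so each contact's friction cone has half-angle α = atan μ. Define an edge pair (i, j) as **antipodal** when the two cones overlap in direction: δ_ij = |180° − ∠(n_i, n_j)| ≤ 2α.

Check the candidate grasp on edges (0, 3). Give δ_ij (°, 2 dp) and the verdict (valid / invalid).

α = atan 0.65 = 33.02°;  2α = 66.05°
edge 0: e_0 = (+0.87, +0.65);  n_0 = (+0.5985, -0.8011)
edge 3: e_3 = (+0.80, -1.36);  n_3 = (-0.8619, -0.5070)
∠(n_0, n_3) = 96.30°
δ = |180° − 96.30°| = 83.70°
83.70° > 2α = 66.05°  →  invalid

δ = 83.70°, invalid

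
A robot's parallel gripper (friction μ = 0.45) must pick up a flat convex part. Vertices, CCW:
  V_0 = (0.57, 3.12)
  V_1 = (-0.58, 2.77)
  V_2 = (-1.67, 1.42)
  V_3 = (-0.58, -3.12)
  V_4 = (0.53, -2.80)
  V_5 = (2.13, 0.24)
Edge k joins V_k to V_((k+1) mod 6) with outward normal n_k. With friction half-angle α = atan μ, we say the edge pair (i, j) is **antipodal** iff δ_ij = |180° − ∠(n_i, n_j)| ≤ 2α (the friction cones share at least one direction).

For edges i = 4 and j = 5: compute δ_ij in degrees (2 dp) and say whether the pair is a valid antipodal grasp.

α = atan 0.45 = 24.23°;  2α = 48.46°
edge 4: e_4 = (+1.60, +3.04);  n_4 = (+0.8849, -0.4657)
edge 5: e_5 = (-1.56, +2.88);  n_5 = (+0.8793, +0.4763)
∠(n_4, n_5) = 56.20°
δ = |180° − 56.20°| = 123.80°
123.80° > 2α = 48.46°  →  invalid

δ = 123.80°, invalid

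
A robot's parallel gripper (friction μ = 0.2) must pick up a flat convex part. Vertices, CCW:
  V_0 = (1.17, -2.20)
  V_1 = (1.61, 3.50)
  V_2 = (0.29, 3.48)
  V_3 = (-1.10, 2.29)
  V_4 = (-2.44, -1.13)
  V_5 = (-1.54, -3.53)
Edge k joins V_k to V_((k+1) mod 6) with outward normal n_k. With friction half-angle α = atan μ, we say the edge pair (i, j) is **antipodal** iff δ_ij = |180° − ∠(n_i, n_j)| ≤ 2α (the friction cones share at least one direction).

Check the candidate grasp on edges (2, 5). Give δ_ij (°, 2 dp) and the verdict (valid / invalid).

α = atan 0.2 = 11.31°;  2α = 22.62°
edge 2: e_2 = (-1.39, -1.19);  n_2 = (-0.6503, +0.7596)
edge 5: e_5 = (+2.71, +1.33);  n_5 = (+0.4406, -0.8977)
∠(n_2, n_5) = 165.57°
δ = |180° − 165.57°| = 14.43°
14.43° ≤ 2α = 22.62°  →  valid

δ = 14.43°, valid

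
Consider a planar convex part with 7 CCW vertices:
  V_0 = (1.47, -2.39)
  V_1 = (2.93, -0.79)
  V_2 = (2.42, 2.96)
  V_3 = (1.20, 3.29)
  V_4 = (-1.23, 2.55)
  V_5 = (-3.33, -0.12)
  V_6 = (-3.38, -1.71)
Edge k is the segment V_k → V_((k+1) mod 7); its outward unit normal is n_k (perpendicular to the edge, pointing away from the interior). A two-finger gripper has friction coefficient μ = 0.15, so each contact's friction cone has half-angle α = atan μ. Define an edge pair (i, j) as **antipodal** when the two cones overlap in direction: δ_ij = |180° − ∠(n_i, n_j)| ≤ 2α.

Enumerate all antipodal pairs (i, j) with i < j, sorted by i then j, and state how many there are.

count = 3; pairs: (0,4), (1,5), (2,6)

α = atan 0.15 = 8.53°;  2α = 17.06°
n_0 = (+0.7387, -0.6741)
n_1 = (+0.9909, +0.1348)
n_2 = (+0.2611, +0.9653)
n_3 = (-0.2913, +0.9566)
n_4 = (-0.7860, +0.6182)
n_5 = (-0.9995, +0.0314)
n_6 = (-0.1388, -0.9903)
  (0,1): δ = 129.87°  ·
  (0,2): δ = 62.76°  ·
  (0,3): δ = 30.68°  ·
  (0,4): δ = 4.19°  ✓
  (0,5): δ = 40.58°  ·
  (0,6): δ = 124.40°  ·
  (1,2): δ = 112.88°  ·
  (1,3): δ = 80.81°  ·
  (1,4): δ = 45.93°  ·
  (1,5): δ = 9.55°  ✓
  (1,6): δ = 74.27°  ·
  (2,3): δ = 147.93°  ·
  (2,4): δ = 113.05°  ·
  (2,5): δ = 76.67°  ·
  (2,6): δ = 7.15°  ✓
  (3,4): δ = 145.12°  ·
  (3,5): δ = 108.74°  ·
  (3,6): δ = 24.92°  ·
  (4,5): δ = 143.62°  ·
  (4,6): δ = 59.80°  ·
  (5,6): δ = 96.18°  ·
antipodal pairs: 3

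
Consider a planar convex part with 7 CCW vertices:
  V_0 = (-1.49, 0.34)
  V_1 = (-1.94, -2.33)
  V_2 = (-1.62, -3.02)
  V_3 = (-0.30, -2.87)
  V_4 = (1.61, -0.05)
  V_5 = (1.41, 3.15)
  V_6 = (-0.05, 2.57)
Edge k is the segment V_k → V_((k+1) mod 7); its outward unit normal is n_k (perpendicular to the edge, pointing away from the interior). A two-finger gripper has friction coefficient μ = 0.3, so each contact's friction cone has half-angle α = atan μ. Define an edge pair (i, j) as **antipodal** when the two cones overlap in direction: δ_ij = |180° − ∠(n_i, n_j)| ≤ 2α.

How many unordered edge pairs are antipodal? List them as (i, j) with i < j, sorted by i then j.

α = atan 0.3 = 16.70°;  2α = 33.40°
n_0 = (-0.9861, +0.1662)
n_1 = (-0.9072, -0.4207)
n_2 = (+0.1129, -0.9936)
n_3 = (+0.8280, -0.5608)
n_4 = (+0.9981, +0.0624)
n_5 = (-0.3692, +0.9294)
n_6 = (-0.8401, +0.5425)
  (0,1): δ = 145.55°  ·
  (0,2): δ = 73.95°  ·
  (0,3): δ = 24.54°  ✓
  (0,4): δ = 13.14°  ✓
  (0,5): δ = 121.23°  ·
  (0,6): δ = 156.71°  ·
  (1,2): δ = 108.40°  ·
  (1,3): δ = 58.99°  ·
  (1,4): δ = 21.30°  ✓
  (1,5): δ = 86.79°  ·
  (1,6): δ = 122.27°  ·
  (2,3): δ = 130.59°  ·
  (2,4): δ = 92.91°  ·
  (2,5): δ = 15.18°  ✓
  (2,6): δ = 50.66°  ·
  (3,4): δ = 142.31°  ·
  (3,5): δ = 34.22°  ·
  (3,6): δ = 1.26°  ✓
  (4,5): δ = 71.91°  ·
  (4,6): δ = 36.43°  ·
  (5,6): δ = 144.52°  ·
antipodal pairs: 5

count = 5; pairs: (0,3), (0,4), (1,4), (2,5), (3,6)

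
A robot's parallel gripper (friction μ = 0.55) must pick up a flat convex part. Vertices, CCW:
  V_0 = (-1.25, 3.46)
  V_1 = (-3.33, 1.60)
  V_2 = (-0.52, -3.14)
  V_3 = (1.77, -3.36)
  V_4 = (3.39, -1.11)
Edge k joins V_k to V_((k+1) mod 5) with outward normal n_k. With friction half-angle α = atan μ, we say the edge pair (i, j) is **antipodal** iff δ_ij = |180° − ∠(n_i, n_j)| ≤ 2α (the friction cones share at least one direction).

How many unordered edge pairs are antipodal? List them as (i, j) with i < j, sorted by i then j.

α = atan 0.55 = 28.81°;  2α = 57.62°
n_0 = (-0.6666, +0.7454)
n_1 = (-0.8602, -0.5100)
n_2 = (-0.0956, -0.9954)
n_3 = (+0.8115, -0.5843)
n_4 = (+0.7017, +0.7125)
  (0,1): δ = 101.14°  ·
  (0,2): δ = 47.29°  ✓
  (0,3): δ = 12.44°  ✓
  (0,4): δ = 93.63°  ·
  (1,2): δ = 126.15°  ·
  (1,3): δ = 66.41°  ·
  (1,4): δ = 14.77°  ✓
  (2,3): δ = 120.27°  ·
  (2,4): δ = 39.08°  ✓
  (3,4): δ = 98.81°  ·
antipodal pairs: 4

count = 4; pairs: (0,2), (0,3), (1,4), (2,4)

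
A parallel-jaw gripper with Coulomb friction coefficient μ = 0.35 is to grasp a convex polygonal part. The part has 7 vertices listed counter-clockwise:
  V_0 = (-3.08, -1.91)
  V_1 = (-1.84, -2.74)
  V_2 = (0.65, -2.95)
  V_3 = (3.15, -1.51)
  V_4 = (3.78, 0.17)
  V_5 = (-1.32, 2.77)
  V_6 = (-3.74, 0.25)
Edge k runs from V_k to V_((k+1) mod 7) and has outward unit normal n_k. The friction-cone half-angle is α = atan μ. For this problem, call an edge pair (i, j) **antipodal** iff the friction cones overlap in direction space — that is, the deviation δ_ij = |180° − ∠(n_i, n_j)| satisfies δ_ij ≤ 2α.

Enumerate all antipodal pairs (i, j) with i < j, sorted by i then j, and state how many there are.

α = atan 0.35 = 19.29°;  2α = 38.58°
n_0 = (-0.5562, -0.8310)
n_1 = (-0.0840, -0.9965)
n_2 = (+0.4991, -0.8665)
n_3 = (+0.9363, -0.3511)
n_4 = (+0.4542, +0.8909)
n_5 = (-0.7213, +0.6927)
n_6 = (-0.9564, -0.2922)
  (0,1): δ = 151.02°  ·
  (0,2): δ = 116.26°  ·
  (0,3): δ = 76.76°  ·
  (0,4): δ = 6.78°  ✓
  (0,5): δ = 79.96°  ·
  (0,6): δ = 140.79°  ·
  (1,2): δ = 145.24°  ·
  (1,3): δ = 105.74°  ·
  (1,4): δ = 22.19°  ✓
  (1,5): δ = 50.98°  ·
  (1,6): δ = 111.81°  ·
  (2,3): δ = 140.50°  ·
  (2,4): δ = 56.95°  ·
  (2,5): δ = 16.22°  ✓
  (2,6): δ = 77.05°  ·
  (3,4): δ = 96.46°  ·
  (3,5): δ = 23.28°  ✓
  (3,6): δ = 37.55°  ✓
  (4,5): δ = 106.83°  ·
  (4,6): δ = 46.00°  ·
  (5,6): δ = 119.17°  ·
antipodal pairs: 5

count = 5; pairs: (0,4), (1,4), (2,5), (3,5), (3,6)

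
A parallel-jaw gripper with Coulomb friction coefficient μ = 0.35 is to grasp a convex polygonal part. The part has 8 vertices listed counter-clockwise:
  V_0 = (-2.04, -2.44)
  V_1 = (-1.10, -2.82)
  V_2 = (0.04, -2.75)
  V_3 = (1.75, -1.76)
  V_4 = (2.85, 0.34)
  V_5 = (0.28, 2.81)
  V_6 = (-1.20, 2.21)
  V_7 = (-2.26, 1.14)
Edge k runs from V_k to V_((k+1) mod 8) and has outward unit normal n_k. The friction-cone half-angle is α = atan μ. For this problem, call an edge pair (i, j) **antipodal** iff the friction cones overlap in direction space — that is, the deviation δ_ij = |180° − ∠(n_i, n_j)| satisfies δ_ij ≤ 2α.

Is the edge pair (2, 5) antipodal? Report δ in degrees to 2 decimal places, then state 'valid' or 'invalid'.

α = atan 0.35 = 19.29°;  2α = 38.58°
edge 2: e_2 = (+1.71, +0.99);  n_2 = (+0.5010, -0.8654)
edge 5: e_5 = (-1.48, -0.60);  n_5 = (-0.3757, +0.9267)
∠(n_2, n_5) = 172.00°
δ = |180° − 172.00°| = 8.00°
8.00° ≤ 2α = 38.58°  →  valid

δ = 8.00°, valid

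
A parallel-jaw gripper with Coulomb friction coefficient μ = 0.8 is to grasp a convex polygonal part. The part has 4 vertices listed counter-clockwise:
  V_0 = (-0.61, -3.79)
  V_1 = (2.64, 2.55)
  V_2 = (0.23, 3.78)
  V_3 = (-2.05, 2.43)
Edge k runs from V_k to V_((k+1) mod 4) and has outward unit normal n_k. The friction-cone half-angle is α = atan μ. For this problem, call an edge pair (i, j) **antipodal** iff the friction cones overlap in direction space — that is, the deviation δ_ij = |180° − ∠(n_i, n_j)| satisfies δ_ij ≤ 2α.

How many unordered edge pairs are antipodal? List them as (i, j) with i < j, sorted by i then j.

α = atan 0.8 = 38.66°;  2α = 77.32°
n_0 = (+0.8899, -0.4562)
n_1 = (+0.4546, +0.8907)
n_2 = (-0.5095, +0.8605)
n_3 = (-0.9742, -0.2255)
  (0,1): δ = 89.90°  ·
  (0,2): δ = 32.23°  ✓
  (0,3): δ = 40.18°  ✓
  (1,2): δ = 122.33°  ·
  (1,3): δ = 49.93°  ✓
  (2,3): δ = 107.60°  ·
antipodal pairs: 3

count = 3; pairs: (0,2), (0,3), (1,3)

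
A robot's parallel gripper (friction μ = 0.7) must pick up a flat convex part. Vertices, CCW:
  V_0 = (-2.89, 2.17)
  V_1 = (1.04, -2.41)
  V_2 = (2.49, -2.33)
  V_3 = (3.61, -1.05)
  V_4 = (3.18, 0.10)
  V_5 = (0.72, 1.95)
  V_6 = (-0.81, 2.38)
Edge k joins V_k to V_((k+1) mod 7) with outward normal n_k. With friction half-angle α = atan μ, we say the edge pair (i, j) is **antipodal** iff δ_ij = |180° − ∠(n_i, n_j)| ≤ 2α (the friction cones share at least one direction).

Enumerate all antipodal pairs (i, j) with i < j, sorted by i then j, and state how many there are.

α = atan 0.7 = 34.99°;  2α = 69.98°
n_0 = (-0.7589, -0.6512)
n_1 = (+0.0551, -0.9985)
n_2 = (+0.7526, -0.6585)
n_3 = (+0.9367, +0.3502)
n_4 = (+0.6010, +0.7992)
n_5 = (+0.2706, +0.9627)
n_6 = (-0.1005, +0.9949)
  (0,1): δ = 127.47°  ·
  (0,2): δ = 81.82°  ·
  (0,3): δ = 20.13°  ✓
  (0,4): δ = 12.42°  ✓
  (0,5): δ = 33.67°  ✓
  (0,6): δ = 55.13°  ✓
  (1,2): δ = 134.34°  ·
  (1,3): δ = 72.66°  ·
  (1,4): δ = 40.10°  ✓
  (1,5): δ = 18.86°  ✓
  (1,6): δ = 2.61°  ✓
  (2,3): δ = 118.31°  ·
  (2,4): δ = 85.76°  ·
  (2,5): δ = 64.51°  ✓
  (2,6): δ = 43.05°  ✓
  (3,4): δ = 147.45°  ·
  (3,5): δ = 126.20°  ·
  (3,6): δ = 104.74°  ·
  (4,5): δ = 158.75°  ·
  (4,6): δ = 137.29°  ·
  (5,6): δ = 158.54°  ·
antipodal pairs: 9

count = 9; pairs: (0,3), (0,4), (0,5), (0,6), (1,4), (1,5), (1,6), (2,5), (2,6)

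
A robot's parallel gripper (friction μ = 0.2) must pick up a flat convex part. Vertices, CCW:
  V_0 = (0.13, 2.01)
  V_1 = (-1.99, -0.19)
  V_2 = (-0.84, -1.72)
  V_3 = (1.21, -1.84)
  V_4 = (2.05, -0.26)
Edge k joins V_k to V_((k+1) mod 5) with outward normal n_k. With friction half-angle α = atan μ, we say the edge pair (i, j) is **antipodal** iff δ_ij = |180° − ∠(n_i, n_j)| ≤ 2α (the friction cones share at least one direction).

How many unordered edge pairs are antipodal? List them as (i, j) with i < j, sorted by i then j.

count = 2; pairs: (0,3), (1,4)

α = atan 0.2 = 11.31°;  2α = 22.62°
n_0 = (-0.7201, +0.6939)
n_1 = (-0.7994, -0.6008)
n_2 = (-0.0584, -0.9983)
n_3 = (+0.8830, -0.4694)
n_4 = (+0.7635, +0.6458)
  (0,1): δ = 99.13°  ·
  (0,2): δ = 49.41°  ·
  (0,3): δ = 15.94°  ✓
  (0,4): δ = 84.16°  ·
  (1,2): δ = 130.28°  ·
  (1,3): δ = 64.93°  ·
  (1,4): δ = 3.30°  ✓
  (2,3): δ = 114.65°  ·
  (2,4): δ = 46.42°  ·
  (3,4): δ = 111.78°  ·
antipodal pairs: 2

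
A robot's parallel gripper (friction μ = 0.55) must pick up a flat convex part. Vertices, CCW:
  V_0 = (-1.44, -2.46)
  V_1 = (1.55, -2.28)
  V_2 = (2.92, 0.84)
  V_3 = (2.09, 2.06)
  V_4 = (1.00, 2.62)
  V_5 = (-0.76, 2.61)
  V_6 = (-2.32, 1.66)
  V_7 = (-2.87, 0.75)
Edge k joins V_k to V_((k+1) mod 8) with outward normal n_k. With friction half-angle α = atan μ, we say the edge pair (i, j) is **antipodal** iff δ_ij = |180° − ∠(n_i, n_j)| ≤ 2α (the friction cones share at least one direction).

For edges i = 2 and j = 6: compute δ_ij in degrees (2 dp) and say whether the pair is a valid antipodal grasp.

α = atan 0.55 = 28.81°;  2α = 57.62°
edge 2: e_2 = (-0.83, +1.22);  n_2 = (+0.8268, +0.5625)
edge 6: e_6 = (-0.55, -0.91);  n_6 = (-0.8558, +0.5173)
∠(n_2, n_6) = 114.62°
δ = |180° − 114.62°| = 65.38°
65.38° > 2α = 57.62°  →  invalid

δ = 65.38°, invalid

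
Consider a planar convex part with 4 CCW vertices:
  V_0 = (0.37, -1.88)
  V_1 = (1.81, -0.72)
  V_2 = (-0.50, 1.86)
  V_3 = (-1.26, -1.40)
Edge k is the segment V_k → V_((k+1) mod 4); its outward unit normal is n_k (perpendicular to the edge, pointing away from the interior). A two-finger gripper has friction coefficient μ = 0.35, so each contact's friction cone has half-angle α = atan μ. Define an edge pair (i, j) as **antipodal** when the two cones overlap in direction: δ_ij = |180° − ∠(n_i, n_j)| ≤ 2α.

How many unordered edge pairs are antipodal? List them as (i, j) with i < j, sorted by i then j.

α = atan 0.35 = 19.29°;  2α = 38.58°
n_0 = (+0.6273, -0.7788)
n_1 = (+0.7450, +0.6670)
n_2 = (-0.9739, +0.2270)
n_3 = (-0.2825, -0.9593)
  (0,1): δ = 87.01°  ·
  (0,2): δ = 38.02°  ✓
  (0,3): δ = 124.74°  ·
  (1,2): δ = 54.96°  ·
  (1,3): δ = 31.75°  ✓
  (2,3): δ = 93.29°  ·
antipodal pairs: 2

count = 2; pairs: (0,2), (1,3)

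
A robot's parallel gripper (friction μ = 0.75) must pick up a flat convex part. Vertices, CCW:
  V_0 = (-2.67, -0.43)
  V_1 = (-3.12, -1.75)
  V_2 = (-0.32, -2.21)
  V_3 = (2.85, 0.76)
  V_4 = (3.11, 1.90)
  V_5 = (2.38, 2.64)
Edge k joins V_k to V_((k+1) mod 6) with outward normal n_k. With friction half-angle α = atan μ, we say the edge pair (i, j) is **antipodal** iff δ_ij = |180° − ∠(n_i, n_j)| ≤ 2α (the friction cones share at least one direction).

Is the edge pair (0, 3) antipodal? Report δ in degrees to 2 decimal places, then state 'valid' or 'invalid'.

α = atan 0.75 = 36.87°;  2α = 73.74°
edge 0: e_0 = (-0.45, -1.32);  n_0 = (-0.9465, +0.3227)
edge 3: e_3 = (+0.26, +1.14);  n_3 = (+0.9750, -0.2224)
∠(n_0, n_3) = 174.02°
δ = |180° − 174.02°| = 5.98°
5.98° ≤ 2α = 73.74°  →  valid

δ = 5.98°, valid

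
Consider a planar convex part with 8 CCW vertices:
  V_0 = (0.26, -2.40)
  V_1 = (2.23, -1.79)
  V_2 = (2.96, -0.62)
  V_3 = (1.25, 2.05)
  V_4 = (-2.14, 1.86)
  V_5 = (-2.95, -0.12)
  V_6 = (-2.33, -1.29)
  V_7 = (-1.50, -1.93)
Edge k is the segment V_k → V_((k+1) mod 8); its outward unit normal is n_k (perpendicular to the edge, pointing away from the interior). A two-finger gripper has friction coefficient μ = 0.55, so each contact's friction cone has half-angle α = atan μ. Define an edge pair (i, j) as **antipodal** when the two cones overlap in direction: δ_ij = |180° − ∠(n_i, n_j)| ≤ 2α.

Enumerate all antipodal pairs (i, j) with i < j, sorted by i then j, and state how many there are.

α = atan 0.55 = 28.81°;  2α = 57.62°
n_0 = (+0.2958, -0.9553)
n_1 = (+0.8484, -0.5293)
n_2 = (+0.8421, +0.5393)
n_3 = (-0.0560, +0.9984)
n_4 = (-0.9255, +0.3786)
n_5 = (-0.8836, -0.4682)
n_6 = (-0.6106, -0.7919)
n_7 = (-0.2580, -0.9661)
  (0,1): δ = 139.17°  ·
  (0,2): δ = 74.57°  ·
  (0,3): δ = 14.00°  ✓
  (0,4): δ = 50.55°  ✓
  (0,5): δ = 100.71°  ·
  (0,6): δ = 125.16°  ·
  (0,7): δ = 147.84°  ·
  (1,2): δ = 115.40°  ·
  (1,3): δ = 54.83°  ✓
  (1,4): δ = 9.71°  ✓
  (1,5): δ = 59.88°  ·
  (1,6): δ = 84.33°  ·
  (1,7): δ = 107.01°  ·
  (2,3): δ = 119.43°  ·
  (2,4): δ = 54.89°  ✓
  (2,5): δ = 4.72°  ✓
  (2,6): δ = 19.73°  ✓
  (2,7): δ = 42.41°  ✓
  (3,4): δ = 115.46°  ·
  (3,5): δ = 65.29°  ·
  (3,6): δ = 40.84°  ✓
  (3,7): δ = 18.16°  ✓
  (4,5): δ = 129.83°  ·
  (4,6): δ = 105.39°  ·
  (4,7): δ = 82.70°  ·
  (5,6): δ = 155.56°  ·
  (5,7): δ = 132.87°  ·
  (6,7): δ = 157.32°  ·
antipodal pairs: 10

count = 10; pairs: (0,3), (0,4), (1,3), (1,4), (2,4), (2,5), (2,6), (2,7), (3,6), (3,7)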